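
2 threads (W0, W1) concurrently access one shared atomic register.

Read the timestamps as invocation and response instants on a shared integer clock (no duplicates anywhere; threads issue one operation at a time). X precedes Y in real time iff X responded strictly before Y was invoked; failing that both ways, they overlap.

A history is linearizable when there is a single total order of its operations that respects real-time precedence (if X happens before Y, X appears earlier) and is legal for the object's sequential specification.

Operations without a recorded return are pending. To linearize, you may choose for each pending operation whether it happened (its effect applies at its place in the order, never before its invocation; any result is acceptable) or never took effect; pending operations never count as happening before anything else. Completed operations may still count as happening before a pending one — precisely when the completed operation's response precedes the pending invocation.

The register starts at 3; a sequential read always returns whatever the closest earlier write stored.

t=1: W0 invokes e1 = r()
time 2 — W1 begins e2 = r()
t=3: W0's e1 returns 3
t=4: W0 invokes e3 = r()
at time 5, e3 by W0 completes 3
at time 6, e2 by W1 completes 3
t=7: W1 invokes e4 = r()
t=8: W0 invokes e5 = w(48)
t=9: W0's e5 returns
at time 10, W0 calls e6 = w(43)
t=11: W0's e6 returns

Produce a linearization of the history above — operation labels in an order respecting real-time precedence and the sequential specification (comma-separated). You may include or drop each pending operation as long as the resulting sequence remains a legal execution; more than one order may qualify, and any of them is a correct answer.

step 1: e1 r() → 3 — value 3
step 2: e2 r() → 3 — value 3
step 3: e3 r() → 3 — value 3
step 4: e4 r() (pending, included) — value 3
step 5: e5 w(48) — value 48
step 6: e6 w(43) — value 43

e1, e2, e3, e4, e5, e6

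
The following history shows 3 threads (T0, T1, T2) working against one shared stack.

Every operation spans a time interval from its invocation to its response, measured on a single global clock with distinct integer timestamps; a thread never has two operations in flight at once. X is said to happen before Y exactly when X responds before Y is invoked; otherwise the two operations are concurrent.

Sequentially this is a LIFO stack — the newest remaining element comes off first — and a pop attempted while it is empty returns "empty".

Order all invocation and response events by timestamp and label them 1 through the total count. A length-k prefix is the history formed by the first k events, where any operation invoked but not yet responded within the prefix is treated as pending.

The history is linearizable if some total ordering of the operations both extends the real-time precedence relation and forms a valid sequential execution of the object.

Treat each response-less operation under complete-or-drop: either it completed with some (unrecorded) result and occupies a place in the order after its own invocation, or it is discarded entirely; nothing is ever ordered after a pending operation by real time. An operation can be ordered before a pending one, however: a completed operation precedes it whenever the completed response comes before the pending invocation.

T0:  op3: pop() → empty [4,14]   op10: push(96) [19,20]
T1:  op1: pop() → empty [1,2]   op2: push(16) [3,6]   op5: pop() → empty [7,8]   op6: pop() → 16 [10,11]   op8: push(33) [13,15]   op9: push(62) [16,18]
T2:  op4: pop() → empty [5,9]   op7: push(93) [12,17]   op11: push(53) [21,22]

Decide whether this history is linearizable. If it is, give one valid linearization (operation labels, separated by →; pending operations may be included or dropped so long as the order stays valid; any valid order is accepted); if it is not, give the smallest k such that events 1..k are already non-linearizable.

not linearizable — minimal violating prefix: 11 events

through event 10 a valid linearization exists; event 11 (op6 responding at time 11) ends that
checked exhaustively: 3 real-time-consistent orders of 5 completed operations, zero legal stack replays
every completion of the 1 pending operation (op3) was checked; none linearizes
e.g. op1, op2, op4, op5, op6 (pending dropped): illegal at step 3, since op4 pop() → empty cannot apply there
e.g. op1, op2, op5, op4, op6 (pending dropped): illegal at step 3, since op5 pop() → empty cannot apply there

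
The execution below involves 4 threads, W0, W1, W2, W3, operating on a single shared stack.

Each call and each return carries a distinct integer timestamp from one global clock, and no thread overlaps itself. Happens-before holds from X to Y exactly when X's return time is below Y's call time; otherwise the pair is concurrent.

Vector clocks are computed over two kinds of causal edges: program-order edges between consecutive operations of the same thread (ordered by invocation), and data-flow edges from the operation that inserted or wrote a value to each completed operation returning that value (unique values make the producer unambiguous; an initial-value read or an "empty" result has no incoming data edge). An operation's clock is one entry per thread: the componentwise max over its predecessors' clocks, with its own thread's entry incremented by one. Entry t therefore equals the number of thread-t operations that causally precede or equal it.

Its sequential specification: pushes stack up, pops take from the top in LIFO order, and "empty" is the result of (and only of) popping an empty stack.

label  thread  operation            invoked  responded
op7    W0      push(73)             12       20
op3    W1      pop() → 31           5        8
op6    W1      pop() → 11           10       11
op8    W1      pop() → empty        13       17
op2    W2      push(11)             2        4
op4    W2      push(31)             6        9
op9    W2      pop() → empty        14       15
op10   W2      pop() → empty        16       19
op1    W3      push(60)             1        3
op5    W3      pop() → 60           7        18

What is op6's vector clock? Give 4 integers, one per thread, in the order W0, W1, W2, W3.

op1, invoked 1, has no incoming edges; only W3's bump applies → (0, 0, 0, 1)
op2, invoked 2, has no incoming edges; only W2's bump applies → (0, 0, 1, 0)
op7, invoked 12, has no incoming edges; only W0's bump applies → (1, 0, 0, 0)
op5 (invocation 7): componentwise max over VC(op1)=(0, 0, 0, 1), +1 at W3, giving (0, 0, 0, 2)
op4 (invocation 6): componentwise max over VC(op2)=(0, 0, 1, 0), +1 at W2, giving (0, 0, 2, 0)
op9 (invocation 14): componentwise max over VC(op4)=(0, 0, 2, 0), +1 at W2, giving (0, 0, 3, 0)
op3 (invocation 5): componentwise max over VC(op4)=(0, 0, 2, 0), +1 at W1, giving (0, 1, 2, 0)
op10 (invocation 16): componentwise max over VC(op9)=(0, 0, 3, 0), +1 at W2, giving (0, 0, 4, 0)
op6 (invocation 10): componentwise max over VC(op2)=(0, 0, 1, 0), VC(op3)=(0, 1, 2, 0), +1 at W1, giving (0, 2, 2, 0)
op8 (invocation 13): componentwise max over VC(op6)=(0, 2, 2, 0), +1 at W1, giving (0, 3, 2, 0)
target: VC(op6) = (0, 2, 2, 0)

(0, 2, 2, 0)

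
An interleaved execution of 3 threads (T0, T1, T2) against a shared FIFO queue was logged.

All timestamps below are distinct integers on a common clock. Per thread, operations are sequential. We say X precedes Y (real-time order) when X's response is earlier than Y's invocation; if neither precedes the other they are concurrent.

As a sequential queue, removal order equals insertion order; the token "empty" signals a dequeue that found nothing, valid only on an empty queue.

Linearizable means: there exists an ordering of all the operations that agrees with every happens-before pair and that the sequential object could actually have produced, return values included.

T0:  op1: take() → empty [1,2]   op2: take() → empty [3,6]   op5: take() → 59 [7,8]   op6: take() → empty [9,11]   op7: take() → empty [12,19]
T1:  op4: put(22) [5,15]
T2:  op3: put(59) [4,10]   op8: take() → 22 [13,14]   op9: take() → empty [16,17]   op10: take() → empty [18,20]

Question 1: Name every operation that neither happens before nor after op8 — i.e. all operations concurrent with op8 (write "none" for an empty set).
op4, op7

overlap test against op8 [13,14]: concurrent iff the interval meets 13..14
op1 [1,2]: before
op2 [3,6]: before
op3 [4,10]: before
op4 [5,15]: concurrent
op5 [7,8]: before
op6 [9,11]: before
op7 [12,19]: concurrent
op9 [16,17]: after
op10 [18,20]: after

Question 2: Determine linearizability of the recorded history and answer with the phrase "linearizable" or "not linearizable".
linearizable

a witness: op1, op2, op3, op5, op6, op4, op8, op7, op9, op10
after step 1 (op1 take() → empty): queue <>
after step 2 (op2 take() → empty): queue <>
after step 3 (op3 put(59)): queue <59>
after step 4 (op5 take() → 59): queue <>
after step 5 (op6 take() → empty): queue <>
after step 6 (op4 put(22)): queue <22>
after step 7 (op8 take() → 22): queue <>
after step 8 (op7 take() → empty): queue <>
after step 9 (op9 take() → empty): queue <>
after step 10 (op10 take() → empty): queue <>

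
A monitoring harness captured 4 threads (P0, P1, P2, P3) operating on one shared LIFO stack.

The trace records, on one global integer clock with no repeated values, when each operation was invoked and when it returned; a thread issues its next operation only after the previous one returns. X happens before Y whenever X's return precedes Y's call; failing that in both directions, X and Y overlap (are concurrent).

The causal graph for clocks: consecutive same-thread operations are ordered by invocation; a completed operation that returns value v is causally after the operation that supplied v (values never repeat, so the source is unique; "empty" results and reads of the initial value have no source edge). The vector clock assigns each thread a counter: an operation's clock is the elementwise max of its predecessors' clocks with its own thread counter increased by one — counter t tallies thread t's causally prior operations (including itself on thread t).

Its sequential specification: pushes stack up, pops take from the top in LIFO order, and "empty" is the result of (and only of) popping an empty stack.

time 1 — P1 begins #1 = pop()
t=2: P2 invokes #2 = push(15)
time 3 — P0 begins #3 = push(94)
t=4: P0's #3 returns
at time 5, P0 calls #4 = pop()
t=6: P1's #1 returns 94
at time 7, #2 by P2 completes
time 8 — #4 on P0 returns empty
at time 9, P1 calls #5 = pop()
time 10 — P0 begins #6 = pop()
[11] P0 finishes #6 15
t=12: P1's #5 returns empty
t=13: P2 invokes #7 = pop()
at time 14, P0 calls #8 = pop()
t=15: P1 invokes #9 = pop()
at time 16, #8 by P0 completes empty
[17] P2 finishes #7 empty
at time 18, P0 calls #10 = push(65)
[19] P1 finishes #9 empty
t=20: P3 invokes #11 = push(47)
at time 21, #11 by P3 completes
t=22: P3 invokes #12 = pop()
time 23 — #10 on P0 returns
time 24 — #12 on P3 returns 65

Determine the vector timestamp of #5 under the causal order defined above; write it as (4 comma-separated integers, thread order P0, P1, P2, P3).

(1, 2, 0, 0)

root op #11, invoked 20: fresh clock plus P3's own tick → (0, 0, 0, 1)
root op #2, invoked 2: fresh clock plus P2's own tick → (0, 0, 1, 0)
root op #3, invoked 3: fresh clock plus P0's own tick → (1, 0, 0, 0)
merge at #7 (invoked 13): VC(#2)=(0, 0, 1, 0), own-thread bump on P2 → (0, 0, 2, 0)
merge at #1 (invoked 1): VC(#3)=(1, 0, 0, 0), own-thread bump on P1 → (1, 1, 0, 0)
merge at #4 (invoked 5): VC(#3)=(1, 0, 0, 0), own-thread bump on P0 → (2, 0, 0, 0)
merge at #5 (invoked 9): VC(#1)=(1, 1, 0, 0), own-thread bump on P1 → (1, 2, 0, 0)
merge at #9 (invoked 15): VC(#5)=(1, 2, 0, 0), own-thread bump on P1 → (1, 3, 0, 0)
merge at #6 (invoked 10): VC(#2)=(0, 0, 1, 0), VC(#4)=(2, 0, 0, 0), own-thread bump on P0 → (3, 0, 1, 0)
merge at #8 (invoked 14): VC(#6)=(3, 0, 1, 0), own-thread bump on P0 → (4, 0, 1, 0)
merge at #10 (invoked 18): VC(#8)=(4, 0, 1, 0), own-thread bump on P0 → (5, 0, 1, 0)
merge at #12 (invoked 22): VC(#10)=(5, 0, 1, 0), VC(#11)=(0, 0, 0, 1), own-thread bump on P3 → (5, 0, 1, 2)
target: VC(#5) = (1, 2, 0, 0)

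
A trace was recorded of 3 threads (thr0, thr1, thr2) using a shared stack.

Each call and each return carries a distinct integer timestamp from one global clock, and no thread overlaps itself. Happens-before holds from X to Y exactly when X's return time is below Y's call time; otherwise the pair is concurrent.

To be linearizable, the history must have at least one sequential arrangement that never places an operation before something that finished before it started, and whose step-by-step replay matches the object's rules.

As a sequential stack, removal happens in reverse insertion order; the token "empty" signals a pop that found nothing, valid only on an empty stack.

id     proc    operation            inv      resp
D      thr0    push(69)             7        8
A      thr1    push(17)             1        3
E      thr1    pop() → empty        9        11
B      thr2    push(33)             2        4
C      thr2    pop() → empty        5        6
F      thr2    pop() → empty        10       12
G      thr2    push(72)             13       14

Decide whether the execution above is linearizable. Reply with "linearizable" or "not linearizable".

not linearizable

prefix check: 1..5 passes, 1..6 fails once C's time-6 response joins
real-time-consistent orders of the 3 completed operations: 2 — all fail the stack replay
one such order, A, B, C, breaks at step 3 where C pop() → empty is illegal
one such order, B, A, C, breaks at step 3 where C pop() → empty is illegal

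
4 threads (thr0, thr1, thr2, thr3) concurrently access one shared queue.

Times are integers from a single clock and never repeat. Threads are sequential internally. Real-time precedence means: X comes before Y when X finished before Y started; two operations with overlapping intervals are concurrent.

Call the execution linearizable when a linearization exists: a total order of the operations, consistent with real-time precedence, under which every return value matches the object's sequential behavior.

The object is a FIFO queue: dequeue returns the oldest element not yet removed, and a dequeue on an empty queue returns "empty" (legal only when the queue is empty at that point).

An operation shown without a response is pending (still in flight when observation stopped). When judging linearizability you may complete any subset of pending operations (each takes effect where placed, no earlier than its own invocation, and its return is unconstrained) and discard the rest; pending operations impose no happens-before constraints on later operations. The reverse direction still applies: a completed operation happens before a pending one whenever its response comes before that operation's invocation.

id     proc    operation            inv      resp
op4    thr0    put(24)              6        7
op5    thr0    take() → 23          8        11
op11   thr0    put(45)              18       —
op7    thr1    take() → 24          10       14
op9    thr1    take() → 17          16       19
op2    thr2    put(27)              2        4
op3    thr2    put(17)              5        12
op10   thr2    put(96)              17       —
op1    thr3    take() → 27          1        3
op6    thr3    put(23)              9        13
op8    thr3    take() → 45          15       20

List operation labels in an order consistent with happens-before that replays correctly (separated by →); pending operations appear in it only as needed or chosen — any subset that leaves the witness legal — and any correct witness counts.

after step 1 (op2 put(27)): queue <27>
after step 2 (op1 take() → 27): queue <>
after step 3 (op4 put(24)): queue <24>
after step 4 (op6 put(23)): queue <24,23>
after step 5 (op3 put(17)): queue <24,23,17>
after step 6 (op7 take() → 24): queue <23,17>
after step 7 (op5 take() → 23): queue <17>
after step 8 (op9 take() → 17): queue <>
after step 9 (op11 put(45) (pending, included)): queue <45>
after step 10 (op8 take() → 45): queue <>

op2 → op1 → op4 → op6 → op3 → op7 → op5 → op9 → op11 → op8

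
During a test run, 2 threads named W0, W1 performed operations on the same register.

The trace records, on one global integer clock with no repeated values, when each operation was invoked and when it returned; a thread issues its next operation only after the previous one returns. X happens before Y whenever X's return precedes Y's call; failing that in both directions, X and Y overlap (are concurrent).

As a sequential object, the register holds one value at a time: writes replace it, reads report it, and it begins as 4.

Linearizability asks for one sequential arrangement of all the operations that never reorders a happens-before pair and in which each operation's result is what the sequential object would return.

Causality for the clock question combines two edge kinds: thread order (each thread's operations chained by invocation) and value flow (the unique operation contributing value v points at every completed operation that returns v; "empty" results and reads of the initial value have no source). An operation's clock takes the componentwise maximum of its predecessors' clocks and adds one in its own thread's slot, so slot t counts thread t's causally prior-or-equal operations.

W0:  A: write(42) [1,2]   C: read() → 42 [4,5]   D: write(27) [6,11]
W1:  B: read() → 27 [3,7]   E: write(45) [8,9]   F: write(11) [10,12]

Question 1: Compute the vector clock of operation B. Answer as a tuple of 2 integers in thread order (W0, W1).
(3, 1)

VC(A, invoked at 1): no causal predecessors; +1 on W0 → (1, 0)
C (invocation 4): componentwise max over VC(A)=(1, 0), +1 at W0, giving (2, 0)
D (invocation 6): componentwise max over VC(C)=(2, 0), +1 at W0, giving (3, 0)
B (invocation 3): componentwise max over VC(D)=(3, 0), +1 at W1, giving (3, 1)
E (invocation 8): componentwise max over VC(B)=(3, 1), +1 at W1, giving (3, 2)
F (invocation 10): componentwise max over VC(E)=(3, 2), +1 at W1, giving (3, 3)
target: VC(B) = (3, 1)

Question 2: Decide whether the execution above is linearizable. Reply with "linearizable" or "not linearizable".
linearizable

witness order: A, C, D, B, E, F
step 1: A write(42) — value 42
step 2: C read() → 42 — value 42
step 3: D write(27) — value 27
step 4: B read() → 27 — value 27
step 5: E write(45) — value 45
step 6: F write(11) — value 11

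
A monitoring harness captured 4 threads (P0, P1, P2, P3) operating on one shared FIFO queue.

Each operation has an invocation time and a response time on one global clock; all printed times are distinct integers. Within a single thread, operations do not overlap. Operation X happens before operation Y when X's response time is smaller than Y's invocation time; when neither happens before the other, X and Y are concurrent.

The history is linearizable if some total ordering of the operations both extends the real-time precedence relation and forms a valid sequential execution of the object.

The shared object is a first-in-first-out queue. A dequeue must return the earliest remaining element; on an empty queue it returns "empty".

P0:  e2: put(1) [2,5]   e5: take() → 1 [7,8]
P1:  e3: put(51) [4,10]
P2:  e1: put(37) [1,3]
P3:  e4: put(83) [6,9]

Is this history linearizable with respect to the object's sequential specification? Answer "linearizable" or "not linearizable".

a witness: e2, e1, e3, e4, e5
after step 1 (e2 put(1)): queue <1>
after step 2 (e1 put(37)): queue <1,37>
after step 3 (e3 put(51)): queue <1,37,51>
after step 4 (e4 put(83)): queue <1,37,51,83>
after step 5 (e5 take() → 1): queue <37,51,83>

linearizable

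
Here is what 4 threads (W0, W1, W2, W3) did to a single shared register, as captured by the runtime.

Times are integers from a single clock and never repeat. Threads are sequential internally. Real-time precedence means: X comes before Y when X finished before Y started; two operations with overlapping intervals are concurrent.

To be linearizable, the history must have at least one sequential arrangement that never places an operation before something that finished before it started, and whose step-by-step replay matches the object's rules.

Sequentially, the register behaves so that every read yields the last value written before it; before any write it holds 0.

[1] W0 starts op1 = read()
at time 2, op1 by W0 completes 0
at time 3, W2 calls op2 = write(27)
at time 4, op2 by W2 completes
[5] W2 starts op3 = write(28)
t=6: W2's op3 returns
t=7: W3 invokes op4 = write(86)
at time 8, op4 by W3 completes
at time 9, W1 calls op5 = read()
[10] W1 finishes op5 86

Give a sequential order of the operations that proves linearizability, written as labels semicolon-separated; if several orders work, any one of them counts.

1. op1 read() → 0, leaving value 0
2. op2 write(27), leaving value 27
3. op3 write(28), leaving value 28
4. op4 write(86), leaving value 86
5. op5 read() → 86, leaving value 86

op1; op2; op3; op4; op5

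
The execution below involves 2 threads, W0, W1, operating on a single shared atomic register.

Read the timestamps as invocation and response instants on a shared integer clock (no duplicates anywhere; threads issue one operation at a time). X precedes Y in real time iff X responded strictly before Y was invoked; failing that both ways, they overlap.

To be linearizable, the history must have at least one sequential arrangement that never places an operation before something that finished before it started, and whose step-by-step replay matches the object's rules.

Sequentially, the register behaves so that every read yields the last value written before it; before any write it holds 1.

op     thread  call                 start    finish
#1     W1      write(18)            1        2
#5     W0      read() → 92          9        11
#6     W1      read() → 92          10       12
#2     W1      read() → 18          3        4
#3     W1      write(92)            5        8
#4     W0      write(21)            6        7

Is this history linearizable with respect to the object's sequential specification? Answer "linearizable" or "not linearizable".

linearizable

a witness: #1, #2, #4, #3, #5, #6
step 1: #1 write(18) — value 18
step 2: #2 read() → 18 — value 18
step 3: #4 write(21) — value 21
step 4: #3 write(92) — value 92
step 5: #5 read() → 92 — value 92
step 6: #6 read() → 92 — value 92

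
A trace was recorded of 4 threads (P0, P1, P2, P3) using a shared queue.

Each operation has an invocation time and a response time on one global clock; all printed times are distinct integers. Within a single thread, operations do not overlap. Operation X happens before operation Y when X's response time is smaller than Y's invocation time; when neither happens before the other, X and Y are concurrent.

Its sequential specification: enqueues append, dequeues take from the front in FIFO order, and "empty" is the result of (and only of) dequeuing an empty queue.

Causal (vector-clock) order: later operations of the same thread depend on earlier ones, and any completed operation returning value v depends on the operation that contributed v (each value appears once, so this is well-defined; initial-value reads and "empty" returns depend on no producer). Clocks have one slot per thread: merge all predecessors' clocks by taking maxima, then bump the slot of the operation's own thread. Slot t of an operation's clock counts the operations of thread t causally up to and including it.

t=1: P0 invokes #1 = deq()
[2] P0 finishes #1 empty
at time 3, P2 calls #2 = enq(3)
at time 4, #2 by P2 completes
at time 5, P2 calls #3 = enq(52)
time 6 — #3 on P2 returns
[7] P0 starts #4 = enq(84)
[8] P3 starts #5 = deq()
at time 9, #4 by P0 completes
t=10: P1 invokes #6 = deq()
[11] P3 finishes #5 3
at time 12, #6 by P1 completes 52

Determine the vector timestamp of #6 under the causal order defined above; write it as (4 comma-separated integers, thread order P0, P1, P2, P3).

(0, 1, 2, 0)

root op #2, invoked 3: fresh clock plus P2's own tick → (0, 0, 1, 0)
root op #1, invoked 1: fresh clock plus P0's own tick → (1, 0, 0, 0)
#5, invoked 8, takes VC(#2)=(0, 0, 1, 0) under max, adds 1 for P3 → (0, 0, 1, 1)
#3, invoked 5, takes VC(#2)=(0, 0, 1, 0) under max, adds 1 for P2 → (0, 0, 2, 0)
#4, invoked 7, takes VC(#1)=(1, 0, 0, 0) under max, adds 1 for P0 → (2, 0, 0, 0)
#6, invoked 10, takes VC(#3)=(0, 0, 2, 0) under max, adds 1 for P1 → (0, 1, 2, 0)
target: VC(#6) = (0, 1, 2, 0)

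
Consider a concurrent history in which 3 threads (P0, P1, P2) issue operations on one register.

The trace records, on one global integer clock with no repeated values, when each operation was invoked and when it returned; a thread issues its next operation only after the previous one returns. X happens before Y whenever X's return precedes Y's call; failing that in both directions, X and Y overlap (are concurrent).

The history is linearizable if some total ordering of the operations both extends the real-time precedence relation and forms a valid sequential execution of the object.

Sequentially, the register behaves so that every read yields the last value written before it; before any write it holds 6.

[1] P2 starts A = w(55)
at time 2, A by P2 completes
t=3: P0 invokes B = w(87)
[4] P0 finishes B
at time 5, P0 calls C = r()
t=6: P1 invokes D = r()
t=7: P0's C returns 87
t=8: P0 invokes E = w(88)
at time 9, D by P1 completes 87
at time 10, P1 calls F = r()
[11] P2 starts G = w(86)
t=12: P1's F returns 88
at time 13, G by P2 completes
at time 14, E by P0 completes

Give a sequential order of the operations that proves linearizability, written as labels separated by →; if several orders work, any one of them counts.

A → B → C → D → E → F → G

step 1: A w(55) — value 55
step 2: B w(87) — value 87
step 3: C r() → 87 — value 87
step 4: D r() → 87 — value 87
step 5: E w(88) — value 88
step 6: F r() → 88 — value 88
step 7: G w(86) — value 86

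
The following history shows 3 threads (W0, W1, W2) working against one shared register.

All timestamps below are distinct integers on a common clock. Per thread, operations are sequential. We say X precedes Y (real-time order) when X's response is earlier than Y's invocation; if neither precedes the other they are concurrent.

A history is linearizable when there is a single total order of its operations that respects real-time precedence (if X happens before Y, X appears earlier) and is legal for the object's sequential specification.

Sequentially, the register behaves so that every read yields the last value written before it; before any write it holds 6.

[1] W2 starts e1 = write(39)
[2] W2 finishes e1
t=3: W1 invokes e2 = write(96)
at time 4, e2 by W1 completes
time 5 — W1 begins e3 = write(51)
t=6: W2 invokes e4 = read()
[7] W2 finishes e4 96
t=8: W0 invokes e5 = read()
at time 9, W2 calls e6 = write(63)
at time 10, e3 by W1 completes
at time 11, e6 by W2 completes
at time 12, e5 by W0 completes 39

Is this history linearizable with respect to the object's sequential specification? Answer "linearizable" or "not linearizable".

not linearizable

prefix check: 1..11 passes, 1..12 fails once e5's time-12 response joins
checked exhaustively: 8 real-time-consistent orders of 6 completed operations, zero legal register replays
for example e1, e2, e3, e4, e5, e6 fails at step 4: e4 read() → 96 is not legal there
for example e1, e2, e3, e4, e6, e5 fails at step 4: e4 read() → 96 is not legal there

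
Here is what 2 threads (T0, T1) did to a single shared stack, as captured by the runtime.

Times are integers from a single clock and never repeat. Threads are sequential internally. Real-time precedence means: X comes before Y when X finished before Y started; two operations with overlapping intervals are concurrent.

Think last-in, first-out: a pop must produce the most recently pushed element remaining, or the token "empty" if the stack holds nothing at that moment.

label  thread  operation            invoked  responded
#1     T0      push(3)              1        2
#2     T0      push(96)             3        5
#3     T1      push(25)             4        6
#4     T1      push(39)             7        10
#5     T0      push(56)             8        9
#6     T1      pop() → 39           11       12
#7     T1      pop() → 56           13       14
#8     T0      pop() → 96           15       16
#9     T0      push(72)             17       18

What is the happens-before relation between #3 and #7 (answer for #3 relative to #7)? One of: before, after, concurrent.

before

#3 spans [4,6], #7 spans [13,14]
resp(#3)=6 < inv(#7)=13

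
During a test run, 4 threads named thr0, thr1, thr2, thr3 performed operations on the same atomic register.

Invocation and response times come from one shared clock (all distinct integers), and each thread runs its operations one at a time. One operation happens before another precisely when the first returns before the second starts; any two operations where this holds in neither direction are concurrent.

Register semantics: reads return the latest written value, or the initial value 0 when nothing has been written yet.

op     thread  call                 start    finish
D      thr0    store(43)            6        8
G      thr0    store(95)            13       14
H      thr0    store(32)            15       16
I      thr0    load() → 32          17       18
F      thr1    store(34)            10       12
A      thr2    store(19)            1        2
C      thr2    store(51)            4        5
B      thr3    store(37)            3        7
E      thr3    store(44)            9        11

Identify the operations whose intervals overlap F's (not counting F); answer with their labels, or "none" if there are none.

F spans [10,12]; an op avoiding the whole window 10..12 is ordered, any other is concurrent
A [1,2]: before
B [3,7]: before
C [4,5]: before
D [6,8]: before
E [9,11]: concurrent
G [13,14]: after
H [15,16]: after
I [17,18]: after

E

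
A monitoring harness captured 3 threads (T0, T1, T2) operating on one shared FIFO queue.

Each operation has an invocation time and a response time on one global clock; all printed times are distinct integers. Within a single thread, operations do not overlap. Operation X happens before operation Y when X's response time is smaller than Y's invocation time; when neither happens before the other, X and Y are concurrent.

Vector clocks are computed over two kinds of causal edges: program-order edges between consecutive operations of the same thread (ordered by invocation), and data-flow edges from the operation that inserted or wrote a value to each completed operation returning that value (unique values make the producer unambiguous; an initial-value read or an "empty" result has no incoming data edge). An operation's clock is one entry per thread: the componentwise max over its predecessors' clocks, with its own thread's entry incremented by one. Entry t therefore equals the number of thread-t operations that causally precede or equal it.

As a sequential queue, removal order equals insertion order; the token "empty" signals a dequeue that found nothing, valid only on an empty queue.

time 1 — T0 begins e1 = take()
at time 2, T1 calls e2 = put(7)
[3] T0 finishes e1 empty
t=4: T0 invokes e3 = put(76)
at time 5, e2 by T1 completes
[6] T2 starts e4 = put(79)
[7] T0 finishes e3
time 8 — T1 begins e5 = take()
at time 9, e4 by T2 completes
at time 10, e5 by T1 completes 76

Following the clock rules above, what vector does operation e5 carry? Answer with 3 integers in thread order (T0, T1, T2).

(2, 2, 0)

e4, invoked 6, has no incoming edges; only T2's bump applies → (0, 0, 1)
e2, invoked 2, has no incoming edges; only T1's bump applies → (0, 1, 0)
e1, invoked 1, has no incoming edges; only T0's bump applies → (1, 0, 0)
merge at e3 (invoked 4): VC(e1)=(1, 0, 0), own-thread bump on T0 → (2, 0, 0)
merge at e5 (invoked 8): VC(e2)=(0, 1, 0), VC(e3)=(2, 0, 0), own-thread bump on T1 → (2, 2, 0)
target: VC(e5) = (2, 2, 0)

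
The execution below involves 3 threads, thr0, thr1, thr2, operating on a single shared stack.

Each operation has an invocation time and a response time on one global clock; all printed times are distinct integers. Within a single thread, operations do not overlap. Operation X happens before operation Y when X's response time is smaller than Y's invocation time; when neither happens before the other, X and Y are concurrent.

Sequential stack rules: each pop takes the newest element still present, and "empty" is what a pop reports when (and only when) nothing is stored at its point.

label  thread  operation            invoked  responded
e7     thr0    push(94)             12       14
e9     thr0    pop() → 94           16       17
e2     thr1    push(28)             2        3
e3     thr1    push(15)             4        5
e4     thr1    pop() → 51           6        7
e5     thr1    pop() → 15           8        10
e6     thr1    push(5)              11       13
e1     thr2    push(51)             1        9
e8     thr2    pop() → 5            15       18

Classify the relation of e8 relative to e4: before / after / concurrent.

e8 spans [15,18], e4 spans [6,7]
resp(e4)=7 < inv(e8)=15

after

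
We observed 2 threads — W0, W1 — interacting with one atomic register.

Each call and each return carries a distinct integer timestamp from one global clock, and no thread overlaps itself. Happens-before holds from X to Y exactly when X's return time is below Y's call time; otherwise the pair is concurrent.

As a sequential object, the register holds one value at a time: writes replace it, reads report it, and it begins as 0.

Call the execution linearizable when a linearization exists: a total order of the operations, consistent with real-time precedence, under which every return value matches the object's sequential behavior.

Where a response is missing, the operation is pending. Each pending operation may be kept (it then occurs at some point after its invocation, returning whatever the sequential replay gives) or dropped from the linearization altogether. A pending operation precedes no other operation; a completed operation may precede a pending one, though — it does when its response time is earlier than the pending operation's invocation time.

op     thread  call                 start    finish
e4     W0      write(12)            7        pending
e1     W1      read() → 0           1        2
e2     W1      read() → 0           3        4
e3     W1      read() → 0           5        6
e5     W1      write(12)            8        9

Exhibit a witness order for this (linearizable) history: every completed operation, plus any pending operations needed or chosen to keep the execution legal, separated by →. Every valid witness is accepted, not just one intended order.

e1 → e2 → e3 → e4 → e5

step 1: e1 read() → 0 — value 0
step 2: e2 read() → 0 — value 0
step 3: e3 read() → 0 — value 0
step 4: e4 write(12) (pending, included) — value 12
step 5: e5 write(12) — value 12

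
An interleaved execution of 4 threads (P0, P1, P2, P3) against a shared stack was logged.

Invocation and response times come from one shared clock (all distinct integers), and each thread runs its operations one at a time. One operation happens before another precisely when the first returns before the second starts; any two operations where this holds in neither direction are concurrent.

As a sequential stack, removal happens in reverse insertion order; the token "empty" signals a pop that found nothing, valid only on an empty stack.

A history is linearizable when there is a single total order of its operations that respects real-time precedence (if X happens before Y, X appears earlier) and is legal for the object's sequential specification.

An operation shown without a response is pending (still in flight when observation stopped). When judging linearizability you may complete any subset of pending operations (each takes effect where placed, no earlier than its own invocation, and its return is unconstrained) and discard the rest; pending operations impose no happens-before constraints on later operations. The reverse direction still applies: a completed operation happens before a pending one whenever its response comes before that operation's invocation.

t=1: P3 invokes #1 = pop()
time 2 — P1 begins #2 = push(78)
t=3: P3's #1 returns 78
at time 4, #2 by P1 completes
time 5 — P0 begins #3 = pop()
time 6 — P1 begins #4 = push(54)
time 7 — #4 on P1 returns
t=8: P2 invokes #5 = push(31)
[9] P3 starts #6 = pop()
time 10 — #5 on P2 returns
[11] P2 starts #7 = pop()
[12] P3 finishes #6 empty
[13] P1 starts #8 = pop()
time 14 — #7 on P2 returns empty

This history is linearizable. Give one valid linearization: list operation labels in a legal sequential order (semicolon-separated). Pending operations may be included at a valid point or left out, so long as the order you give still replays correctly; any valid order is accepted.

after step 1 (#2 push(78)): stack <78>
after step 2 (#1 pop() → 78): stack <>
after step 3 (#4 push(54)): stack <54>
after step 4 (#3 pop() (pending, included)): stack <>
after step 5 (#6 pop() → empty): stack <>
after step 6 (#5 push(31)): stack <31>
after step 7 (#8 pop() (pending, included)): stack <>
after step 8 (#7 pop() → empty): stack <>

#2; #1; #4; #3; #6; #5; #8; #7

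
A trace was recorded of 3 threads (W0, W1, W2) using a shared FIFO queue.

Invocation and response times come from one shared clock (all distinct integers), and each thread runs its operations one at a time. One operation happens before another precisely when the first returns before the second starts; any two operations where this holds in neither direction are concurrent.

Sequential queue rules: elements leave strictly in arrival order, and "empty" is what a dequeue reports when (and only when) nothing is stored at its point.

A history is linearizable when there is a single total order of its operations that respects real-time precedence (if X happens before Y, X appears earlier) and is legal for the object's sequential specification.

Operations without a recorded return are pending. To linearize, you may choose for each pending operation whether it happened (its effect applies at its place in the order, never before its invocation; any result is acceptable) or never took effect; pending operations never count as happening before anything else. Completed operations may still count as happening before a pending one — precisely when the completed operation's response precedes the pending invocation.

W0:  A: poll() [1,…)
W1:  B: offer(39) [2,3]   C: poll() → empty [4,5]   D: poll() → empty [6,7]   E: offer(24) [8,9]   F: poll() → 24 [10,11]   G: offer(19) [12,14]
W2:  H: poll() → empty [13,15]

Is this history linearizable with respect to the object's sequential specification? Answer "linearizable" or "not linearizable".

one valid linearization: B, A, C, D, E, F, H, G
after step 1 (B offer(39)): queue <39>
after step 2 (A poll() (pending, included)): queue <>
after step 3 (C poll() → empty): queue <>
after step 4 (D poll() → empty): queue <>
after step 5 (E offer(24)): queue <24>
after step 6 (F poll() → 24): queue <>
after step 7 (H poll() → empty): queue <>
after step 8 (G offer(19)): queue <19>

linearizable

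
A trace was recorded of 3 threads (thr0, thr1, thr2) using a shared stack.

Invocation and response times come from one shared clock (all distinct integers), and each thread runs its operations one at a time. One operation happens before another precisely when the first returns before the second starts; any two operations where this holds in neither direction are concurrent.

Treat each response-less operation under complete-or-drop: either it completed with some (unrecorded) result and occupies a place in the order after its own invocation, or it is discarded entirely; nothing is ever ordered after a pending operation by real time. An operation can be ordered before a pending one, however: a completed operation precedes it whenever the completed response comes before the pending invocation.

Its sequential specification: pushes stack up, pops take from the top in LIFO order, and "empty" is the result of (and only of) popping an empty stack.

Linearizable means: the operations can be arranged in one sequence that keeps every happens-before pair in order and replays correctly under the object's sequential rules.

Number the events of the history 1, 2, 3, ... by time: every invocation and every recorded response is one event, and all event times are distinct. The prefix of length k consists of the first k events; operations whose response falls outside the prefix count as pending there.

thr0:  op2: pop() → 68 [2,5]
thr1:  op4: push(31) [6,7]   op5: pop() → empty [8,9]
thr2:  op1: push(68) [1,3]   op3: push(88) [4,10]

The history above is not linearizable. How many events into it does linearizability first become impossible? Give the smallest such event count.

9

events 1..8 are linearizable, e.g. via op1, op2, op3, op4:
step 1: op1 push(68) — stack <68>
step 2: op2 pop() → 68 — stack <>
step 3: op3 push(88) (pending, included) — stack <88>
step 4: op4 push(31) — stack <88,31>
at event 9 (op5's time-9 response) nothing linearizes any more
completion choices over the 1 pending operation (op3) were checked; none helps
e.g. op1, op2, op4, op5 (pending dropped): illegal at step 4, since op5 pop() → empty cannot apply there
e.g. op2, op1, op4, op5 (pending dropped): illegal at step 1, since op2 pop() → 68 cannot apply there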